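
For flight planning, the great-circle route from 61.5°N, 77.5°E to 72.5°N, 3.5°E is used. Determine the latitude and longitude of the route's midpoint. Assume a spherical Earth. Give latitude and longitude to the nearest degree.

Convert each endpoint to a unit vector on the sphere (x = cos φ cos λ, y = cos φ sin λ, z = sin φ).
The central angle between the endpoints is δ = arccos(p₁·p₂) ≈ 0.500 rad (28.6°).
Interpolate at f = 1/2 with slerp weights a = sin((1−f)δ)/sin δ ≈ 0.516, b = sin(fδ)/sin δ ≈ 0.516.
p = a·p₁ + b·p₂ ≈ (0.208, 0.250, 0.946); φ = arcsin(p_z) ≈ 71.02°, λ = atan2(p_y, p_x) ≈ 50.20°.

≈ 71°N, 50°E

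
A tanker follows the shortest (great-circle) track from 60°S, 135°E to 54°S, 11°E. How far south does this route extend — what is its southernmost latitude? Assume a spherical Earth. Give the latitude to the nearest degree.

≈ 73°S

The great circle lies in the plane with unit normal n̂ = (p₁ × p₂)/|p₁ × p₂|.
Here n̂_z ≈ -0.289; the vertex latitude is φ_max = arccos|n̂_z| ≈ 73.2°.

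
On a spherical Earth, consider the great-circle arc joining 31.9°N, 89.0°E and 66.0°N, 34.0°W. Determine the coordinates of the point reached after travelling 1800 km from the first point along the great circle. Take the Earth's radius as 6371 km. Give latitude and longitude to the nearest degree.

The haversine formula gives a central angle δ ≈ 1.272 rad (72.9°) between the endpoints. The total great-circle distance is δ·R ≈ 1.272 × 6371 ≈ 8102 km, so the target fraction is f = 1800/8102 ≈ 0.222.
Interpolate at f ≈ 0.222 with slerp weights a = sin((1−f)δ)/sin δ ≈ 0.874, b = sin(fδ)/sin δ ≈ 0.292.
p = a·p₁ + b·p₂ ≈ (0.111, 0.676, 0.729); φ = arcsin(p_z) ≈ 46.77°, λ = atan2(p_y, p_x) ≈ 80.65°.

≈ 47°N, 81°E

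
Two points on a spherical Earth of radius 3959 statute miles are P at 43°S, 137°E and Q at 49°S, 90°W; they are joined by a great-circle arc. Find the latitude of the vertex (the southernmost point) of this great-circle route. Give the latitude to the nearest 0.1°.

The great circle lies in the plane with unit normal n̂ = (p₁ × p₂)/|p₁ × p₂|.
Here n̂_z ≈ +0.357; the vertex latitude is φ_max = arccos|n̂_z| ≈ 69.1°.
Check via Clairaut: cos φ_max = |cos φ₁| · sin C = cos(43.0°)·sin(150.8°) ≈ 0.357, again giving ≈ 69.1°.

≈ 69.1°S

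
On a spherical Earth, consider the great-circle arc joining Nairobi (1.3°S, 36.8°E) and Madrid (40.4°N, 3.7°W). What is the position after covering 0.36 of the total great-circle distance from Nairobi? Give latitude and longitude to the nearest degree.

Write both endpoints as unit vectors p₁, p₂ with components (cos φ cos λ, cos φ sin λ, sin φ).
The central angle between the endpoints is δ = arccos(p₁·p₂) ≈ 0.971 rad (55.7°).
Interpolate at f = 0.36 with slerp weights a = sin((1−f)δ)/sin δ ≈ 0.705, b = sin(fδ)/sin δ ≈ 0.415.
p = a·p₁ + b·p₂ ≈ (0.880, 0.402, 0.253); φ = arcsin(p_z) ≈ 14.65°, λ = atan2(p_y, p_x) ≈ 24.55°.

≈ 15°N, 25°E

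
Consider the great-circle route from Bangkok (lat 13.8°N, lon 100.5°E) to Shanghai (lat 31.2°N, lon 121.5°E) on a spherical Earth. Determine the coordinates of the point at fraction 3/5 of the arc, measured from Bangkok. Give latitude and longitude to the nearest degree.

Convert each endpoint to a unit vector on the sphere (x = cos φ cos λ, y = cos φ sin λ, z = sin φ).
The central angle between the endpoints is δ = arccos(p₁·p₂) ≈ 0.453 rad (26.0°).
Interpolate at f = 3/5 with slerp weights a = sin((1−f)δ)/sin δ ≈ 0.412, b = sin(fδ)/sin δ ≈ 0.613.
p = a·p₁ + b·p₂ ≈ (-0.347, 0.841, 0.416); φ = arcsin(p_z) ≈ 24.58°, λ = atan2(p_y, p_x) ≈ 112.43°.

≈ lat 25°N, lon 112°E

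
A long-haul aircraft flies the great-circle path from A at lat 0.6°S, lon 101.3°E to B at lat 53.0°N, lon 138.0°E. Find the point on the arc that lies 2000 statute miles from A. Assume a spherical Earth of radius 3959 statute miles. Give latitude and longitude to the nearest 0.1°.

≈ lat 25.6°N, lon 114.0°E

Convert each endpoint to a unit vector on the sphere (x = cos φ cos λ, y = cos φ sin λ, z = sin φ).
The central angle between the endpoints is δ = arccos(p₁·p₂) ≈ 1.077 rad (61.7°). The total great-circle distance is δ·R ≈ 1.077 × 3959 ≈ 4263 mi, so the target fraction is f = 2000/4263 ≈ 0.469.
Interpolate at f ≈ 0.469 with slerp weights a = sin((1−f)δ)/sin δ ≈ 0.614, b = sin(fδ)/sin δ ≈ 0.550.
p = a·p₁ + b·p₂ ≈ (-0.366, 0.824, 0.433); φ = arcsin(p_z) ≈ 25.63°, λ = atan2(p_y, p_x) ≈ 113.97°.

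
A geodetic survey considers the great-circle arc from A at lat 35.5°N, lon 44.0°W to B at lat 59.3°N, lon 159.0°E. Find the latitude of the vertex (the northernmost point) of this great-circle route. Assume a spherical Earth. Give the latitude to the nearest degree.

The great circle lies in the plane with unit normal n̂ = (p₁ × p₂)/|p₁ × p₂|.
Here n̂_z ≈ -0.164; the vertex latitude is φ_max = arccos|n̂_z| ≈ 80.6°.
Check via Clairaut: cos φ_max = |cos φ₁| · sin C = cos(35.5°)·sin(11.6°) ≈ 0.164, again giving ≈ 80.6°.

≈ 81°N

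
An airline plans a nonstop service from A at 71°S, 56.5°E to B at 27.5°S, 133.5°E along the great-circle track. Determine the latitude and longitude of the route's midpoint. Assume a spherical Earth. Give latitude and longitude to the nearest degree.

Write both endpoints as unit vectors p₁, p₂ with components (cos φ cos λ, cos φ sin λ, sin φ).
The central angle between the endpoints is δ = arccos(p₁·p₂) ≈ 1.045 rad (59.9°).
Interpolate at f = 1/2 with slerp weights a = sin((1−f)δ)/sin δ ≈ 0.577, b = sin(fδ)/sin δ ≈ 0.577.
p = a·p₁ + b·p₂ ≈ (-0.249, 0.528, -0.812); φ = arcsin(p_z) ≈ -54.30°, λ = atan2(p_y, p_x) ≈ 115.22°.

≈ 54°S, 115°E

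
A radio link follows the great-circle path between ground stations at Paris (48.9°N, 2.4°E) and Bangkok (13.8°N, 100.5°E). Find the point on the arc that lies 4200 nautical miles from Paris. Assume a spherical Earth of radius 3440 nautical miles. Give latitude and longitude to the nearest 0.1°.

≈ 24.8°N, 89.8°E

Write both endpoints as unit vectors p₁, p₂ with components (cos φ cos λ, cos φ sin λ, sin φ).
The central angle between the endpoints is δ = arccos(p₁·p₂) ≈ 1.481 rad (84.8°). The total great-circle distance is δ·R ≈ 1.481 × 3440 ≈ 5094 nmi, so the target fraction is f = 4200/5094 ≈ 0.824.
Interpolate at f ≈ 0.824 with slerp weights a = sin((1−f)δ)/sin δ ≈ 0.258, b = sin(fδ)/sin δ ≈ 0.943.
p = a·p₁ + b·p₂ ≈ (0.003, 0.908, 0.419); φ = arcsin(p_z) ≈ 24.80°, λ = atan2(p_y, p_x) ≈ 89.84°.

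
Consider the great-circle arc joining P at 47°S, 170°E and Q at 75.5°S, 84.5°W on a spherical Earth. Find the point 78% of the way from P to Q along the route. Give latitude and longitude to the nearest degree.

Write both endpoints as unit vectors p₁, p₂ with components (cos φ cos λ, cos φ sin λ, sin φ).
The central angle between the endpoints is δ = arccos(p₁·p₂) ≈ 0.847 rad (48.5°).
Interpolate at f = 0.78 with slerp weights a = sin((1−f)δ)/sin δ ≈ 0.247, b = sin(fδ)/sin δ ≈ 0.819.
p = a·p₁ + b·p₂ ≈ (-0.146, -0.175, -0.974); φ = arcsin(p_z) ≈ -76.82°, λ = atan2(p_y, p_x) ≈ -129.94°.

≈ 77°S, 130°W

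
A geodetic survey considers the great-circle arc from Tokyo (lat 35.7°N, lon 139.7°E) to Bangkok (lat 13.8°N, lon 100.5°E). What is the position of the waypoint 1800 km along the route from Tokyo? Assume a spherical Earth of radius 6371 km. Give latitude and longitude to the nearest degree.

The haversine formula gives a central angle δ ≈ 0.722 rad (41.4°) between the endpoints. The total great-circle distance is δ·R ≈ 0.722 × 6371 ≈ 4601 km, so the target fraction is f = 1800/4601 ≈ 0.391.
Interpolate at f ≈ 0.391 with slerp weights a = sin((1−f)δ)/sin δ ≈ 0.644, b = sin(fδ)/sin δ ≈ 0.422.
p = a·p₁ + b·p₂ ≈ (-0.473, 0.741, 0.476); φ = arcsin(p_z) ≈ 28.45°, λ = atan2(p_y, p_x) ≈ 122.58°.

≈ lat 28°N, lon 123°E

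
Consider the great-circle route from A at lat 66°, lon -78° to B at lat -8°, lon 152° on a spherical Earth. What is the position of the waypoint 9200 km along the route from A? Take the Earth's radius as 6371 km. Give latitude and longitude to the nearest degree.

The haversine formula gives a central angle δ ≈ 1.967 rad (112.7°) between the endpoints. The total great-circle distance is δ·R ≈ 1.967 × 6371 ≈ 12533 km, so the target fraction is f = 9200/12533 ≈ 0.734.
Interpolate at f ≈ 0.734 with slerp weights a = sin((1−f)δ)/sin δ ≈ 0.542, b = sin(fδ)/sin δ ≈ 1.075.
p = a·p₁ + b·p₂ ≈ (-0.894, 0.284, 0.345); φ = arcsin(p_z) ≈ 20.19°, λ = atan2(p_y, p_x) ≈ 162.36°.

≈ lat 20°, lon 162°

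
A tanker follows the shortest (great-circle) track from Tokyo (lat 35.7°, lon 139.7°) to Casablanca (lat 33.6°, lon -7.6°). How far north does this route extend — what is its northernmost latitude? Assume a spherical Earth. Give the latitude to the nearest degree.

≈ 68°

The great circle lies in the plane with unit normal n̂ = (p₁ × p₂)/|p₁ × p₂|.
Here n̂_z ≈ -0.377; the vertex latitude is φ_max = arccos|n̂_z| ≈ 67.9°.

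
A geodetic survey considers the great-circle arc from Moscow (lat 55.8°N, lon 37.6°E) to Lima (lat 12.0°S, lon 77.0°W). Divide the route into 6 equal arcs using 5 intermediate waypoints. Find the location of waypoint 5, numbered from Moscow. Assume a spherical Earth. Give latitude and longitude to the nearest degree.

Write both endpoints as unit vectors p₁, p₂ with components (cos φ cos λ, cos φ sin λ, sin φ).
The central angle between the endpoints is δ = arccos(p₁·p₂) ≈ 1.983 rad (113.6°).
Interpolate at f = 5/6 with slerp weights a = sin((1−f)δ)/sin δ ≈ 0.354, b = sin(fδ)/sin δ ≈ 1.088.
p = a·p₁ + b·p₂ ≈ (0.397, -0.915, 0.067); φ = arcsin(p_z) ≈ 3.83°, λ = atan2(p_y, p_x) ≈ -66.55°.

≈ lat 4°N, lon 67°W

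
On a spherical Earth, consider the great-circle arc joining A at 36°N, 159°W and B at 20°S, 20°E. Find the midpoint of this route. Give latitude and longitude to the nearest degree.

Write both endpoints as unit vectors p₁, p₂ with components (cos φ cos λ, cos φ sin λ, sin φ).
The central angle between the endpoints is δ = arccos(p₁·p₂) ≈ 2.862 rad (164.0°).
Interpolate at f = 1/2 with slerp weights a = sin((1−f)δ)/sin δ ≈ 3.587, b = sin(fδ)/sin δ ≈ 3.587.
p = a·p₁ + b·p₂ ≈ (0.458, 0.113, 0.882); φ = arcsin(p_z) ≈ 61.84°, λ = atan2(p_y, p_x) ≈ 13.84°.

≈ 62°N, 14°E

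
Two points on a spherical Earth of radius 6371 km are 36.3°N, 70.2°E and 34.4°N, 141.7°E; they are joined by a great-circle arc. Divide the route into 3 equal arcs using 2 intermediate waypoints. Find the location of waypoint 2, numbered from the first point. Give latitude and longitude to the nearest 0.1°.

≈ 40.1°N, 118.9°E

From cos δ = sin φ₁ sin φ₂ + cos φ₁ cos φ₂ cos Δλ, the central angle is δ ≈ 0.994 rad (56.9°).
Interpolate at f = 2/3 with slerp weights a = sin((1−f)δ)/sin δ ≈ 0.388, b = sin(fδ)/sin δ ≈ 0.734.
p = a·p₁ + b·p₂ ≈ (-0.369, 0.670, 0.644); φ = arcsin(p_z) ≈ 40.12°, λ = atan2(p_y, p_x) ≈ 118.88°.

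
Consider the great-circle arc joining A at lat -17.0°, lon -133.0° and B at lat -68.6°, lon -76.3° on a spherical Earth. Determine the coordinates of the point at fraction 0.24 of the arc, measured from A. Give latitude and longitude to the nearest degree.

≈ lat -31°, lon -127°

The haversine formula gives a central angle δ ≈ 1.089 rad (62.4°) between the endpoints.
Interpolate at f = 0.24 with slerp weights a = sin((1−f)δ)/sin δ ≈ 0.831, b = sin(fδ)/sin δ ≈ 0.292.
p = a·p₁ + b·p₂ ≈ (-0.517, -0.684, -0.514); φ = arcsin(p_z) ≈ -30.95°, λ = atan2(p_y, p_x) ≈ -127.05°.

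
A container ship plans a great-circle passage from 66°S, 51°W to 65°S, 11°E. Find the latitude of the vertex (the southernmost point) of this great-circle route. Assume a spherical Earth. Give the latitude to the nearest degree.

≈ 69°S

The great circle lies in the plane with unit normal n̂ = (p₁ × p₂)/|p₁ × p₂|.
Here n̂_z ≈ +0.363; the vertex latitude is φ_max = arccos|n̂_z| ≈ 68.7°.
Check via Clairaut: cos φ_max = |cos φ₁| · sin C = cos(66.0°)·sin(116.7°) ≈ 0.363, again giving ≈ 68.7°.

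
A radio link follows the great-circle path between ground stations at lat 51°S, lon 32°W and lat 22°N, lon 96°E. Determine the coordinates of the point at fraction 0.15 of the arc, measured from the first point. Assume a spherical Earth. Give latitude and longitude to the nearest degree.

≈ lat 52°S, lon 0°E

Write both endpoints as unit vectors p₁, p₂ with components (cos φ cos λ, cos φ sin λ, sin φ).
The central angle between the endpoints is δ = arccos(p₁·p₂) ≈ 2.279 rad (130.6°).
Interpolate at f = 0.15 with slerp weights a = sin((1−f)δ)/sin δ ≈ 1.229, b = sin(fδ)/sin δ ≈ 0.441.
p = a·p₁ + b·p₂ ≈ (0.613, -0.003, -0.790); φ = arcsin(p_z) ≈ -52.18°, λ = atan2(p_y, p_x) ≈ -0.28°.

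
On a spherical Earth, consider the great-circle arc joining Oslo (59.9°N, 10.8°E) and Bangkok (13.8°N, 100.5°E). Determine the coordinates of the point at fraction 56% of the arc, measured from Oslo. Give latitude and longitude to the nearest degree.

The haversine formula gives a central angle δ ≈ 1.360 rad (77.9°) between the endpoints.
Interpolate at f = 0.56 with slerp weights a = sin((1−f)δ)/sin δ ≈ 0.576, b = sin(fδ)/sin δ ≈ 0.706.
p = a·p₁ + b·p₂ ≈ (0.159, 0.728, 0.667); φ = arcsin(p_z) ≈ 41.82°, λ = atan2(p_y, p_x) ≈ 77.69°.

≈ 42°N, 78°E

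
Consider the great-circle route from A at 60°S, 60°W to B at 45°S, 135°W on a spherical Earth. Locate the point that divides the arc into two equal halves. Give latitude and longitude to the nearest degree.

≈ 58°S, 105°W

Write both endpoints as unit vectors p₁, p₂ with components (cos φ cos λ, cos φ sin λ, sin φ).
The central angle between the endpoints is δ = arccos(p₁·p₂) ≈ 0.790 rad (45.3°).
Interpolate at f = 1/2 with slerp weights a = sin((1−f)δ)/sin δ ≈ 0.542, b = sin(fδ)/sin δ ≈ 0.542.
p = a·p₁ + b·p₂ ≈ (-0.135, -0.505, -0.852); φ = arcsin(p_z) ≈ -58.45°, λ = atan2(p_y, p_x) ≈ -105.00°.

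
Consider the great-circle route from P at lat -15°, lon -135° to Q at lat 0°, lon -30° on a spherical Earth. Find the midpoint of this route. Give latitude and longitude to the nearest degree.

≈ lat -12°, lon -81°

Convert each endpoint to a unit vector on the sphere (x = cos φ cos λ, y = cos φ sin λ, z = sin φ).
The central angle between the endpoints is δ = arccos(p₁·p₂) ≈ 1.823 rad (104.5°).
Interpolate at f = 1/2 with slerp weights a = sin((1−f)δ)/sin δ ≈ 0.816, b = sin(fδ)/sin δ ≈ 0.816.
p = a·p₁ + b·p₂ ≈ (0.149, -0.966, -0.211); φ = arcsin(p_z) ≈ -12.20°, λ = atan2(p_y, p_x) ≈ -81.21°.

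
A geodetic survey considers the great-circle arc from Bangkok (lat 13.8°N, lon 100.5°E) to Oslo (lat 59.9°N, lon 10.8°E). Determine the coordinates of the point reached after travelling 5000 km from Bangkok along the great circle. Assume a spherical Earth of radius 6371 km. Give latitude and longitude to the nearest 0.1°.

≈ lat 49.3°N, lon 66.8°E

Write both endpoints as unit vectors p₁, p₂ with components (cos φ cos λ, cos φ sin λ, sin φ).
The central angle between the endpoints is δ = arccos(p₁·p₂) ≈ 1.360 rad (77.9°). The total great-circle distance is δ·R ≈ 1.360 × 6371 ≈ 8667 km, so the target fraction is f = 5000/8667 ≈ 0.577.
Interpolate at f ≈ 0.577 with slerp weights a = sin((1−f)δ)/sin δ ≈ 0.557, b = sin(fδ)/sin δ ≈ 0.723.
p = a·p₁ + b·p₂ ≈ (0.257, 0.599, 0.758); φ = arcsin(p_z) ≈ 49.28°, λ = atan2(p_y, p_x) ≈ 66.75°.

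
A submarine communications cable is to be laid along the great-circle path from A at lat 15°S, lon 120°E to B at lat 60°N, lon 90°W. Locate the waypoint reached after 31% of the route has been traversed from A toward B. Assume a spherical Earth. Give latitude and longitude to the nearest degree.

≈ lat 23°N, lon 133°E

Write both endpoints as unit vectors p₁, p₂ with components (cos φ cos λ, cos φ sin λ, sin φ).
The central angle between the endpoints is δ = arccos(p₁·p₂) ≈ 2.268 rad (130.0°).
Interpolate at f = 0.31 with slerp weights a = sin((1−f)δ)/sin δ ≈ 1.305, b = sin(fδ)/sin δ ≈ 0.844.
p = a·p₁ + b·p₂ ≈ (-0.630, 0.670, 0.393); φ = arcsin(p_z) ≈ 23.14°, λ = atan2(p_y, p_x) ≈ 133.26°.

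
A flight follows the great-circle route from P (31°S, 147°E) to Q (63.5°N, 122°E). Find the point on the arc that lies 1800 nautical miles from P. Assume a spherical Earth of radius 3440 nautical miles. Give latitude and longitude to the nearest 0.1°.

≈ (1.5°S, 141.6°E)

From cos δ = sin φ₁ sin φ₂ + cos φ₁ cos φ₂ cos Δλ, the central angle is δ ≈ 1.685 rad (96.6°). The total great-circle distance is δ·R ≈ 1.685 × 3440 ≈ 5798 nmi, so the target fraction is f = 1800/5798 ≈ 0.310.
Interpolate at f ≈ 0.310 with slerp weights a = sin((1−f)δ)/sin δ ≈ 0.924, b = sin(fδ)/sin δ ≈ 0.503.
p = a·p₁ + b·p₂ ≈ (-0.783, 0.622, -0.026); φ = arcsin(p_z) ≈ -1.47°, λ = atan2(p_y, p_x) ≈ 141.56°.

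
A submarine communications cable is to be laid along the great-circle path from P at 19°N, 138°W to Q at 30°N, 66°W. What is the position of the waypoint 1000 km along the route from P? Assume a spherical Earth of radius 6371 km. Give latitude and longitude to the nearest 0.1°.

From cos δ = sin φ₁ sin φ₂ + cos φ₁ cos φ₂ cos Δλ, the central angle is δ ≈ 1.142 rad (65.4°). The total great-circle distance is δ·R ≈ 1.142 × 6371 ≈ 7275 km, so the target fraction is f = 1000/7275 ≈ 0.137.
Interpolate at f ≈ 0.137 with slerp weights a = sin((1−f)δ)/sin δ ≈ 0.916, b = sin(fδ)/sin δ ≈ 0.172.
p = a·p₁ + b·p₂ ≈ (-0.583, -0.716, 0.384); φ = arcsin(p_z) ≈ 22.60°, λ = atan2(p_y, p_x) ≈ -129.18°.

≈ 22.6°N, 129.2°W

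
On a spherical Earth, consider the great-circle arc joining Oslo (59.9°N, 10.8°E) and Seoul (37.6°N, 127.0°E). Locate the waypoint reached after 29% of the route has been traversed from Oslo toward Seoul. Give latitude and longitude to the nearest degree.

The haversine formula gives a central angle δ ≈ 1.211 rad (69.4°) between the endpoints.
Interpolate at f = 0.29 with slerp weights a = sin((1−f)δ)/sin δ ≈ 0.809, b = sin(fδ)/sin δ ≈ 0.367.
p = a·p₁ + b·p₂ ≈ (0.224, 0.309, 0.925); φ = arcsin(p_z) ≈ 67.60°, λ = atan2(p_y, p_x) ≈ 54.08°.

≈ 68°N, 54°E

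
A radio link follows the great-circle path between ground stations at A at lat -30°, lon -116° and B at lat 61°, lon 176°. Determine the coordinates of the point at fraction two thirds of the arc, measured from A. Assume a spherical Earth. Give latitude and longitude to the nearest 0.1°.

The haversine formula gives a central angle δ ≈ 1.855 rad (106.3°) between the endpoints.
Interpolate at f = 2/3 with slerp weights a = sin((1−f)δ)/sin δ ≈ 0.604, b = sin(fδ)/sin δ ≈ 0.984.
p = a·p₁ + b·p₂ ≈ (-0.705, -0.437, 0.559); φ = arcsin(p_z) ≈ 33.97°, λ = atan2(p_y, p_x) ≈ -148.23°.

≈ lat 34.0°, lon -148.2°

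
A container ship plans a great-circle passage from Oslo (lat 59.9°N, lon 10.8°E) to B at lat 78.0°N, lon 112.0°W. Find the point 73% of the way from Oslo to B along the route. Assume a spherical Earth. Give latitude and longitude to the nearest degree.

Convert each endpoint to a unit vector on the sphere (x = cos φ cos λ, y = cos φ sin λ, z = sin φ).
The central angle between the endpoints is δ = arccos(p₁·p₂) ≈ 0.660 rad (37.8°).
Interpolate at f = 0.73 with slerp weights a = sin((1−f)δ)/sin δ ≈ 0.289, b = sin(fδ)/sin δ ≈ 0.756.
p = a·p₁ + b·p₂ ≈ (0.084, -0.119, 0.989); φ = arcsin(p_z) ≈ 81.66°, λ = atan2(p_y, p_x) ≈ -54.81°.

≈ lat 82°N, lon 55°W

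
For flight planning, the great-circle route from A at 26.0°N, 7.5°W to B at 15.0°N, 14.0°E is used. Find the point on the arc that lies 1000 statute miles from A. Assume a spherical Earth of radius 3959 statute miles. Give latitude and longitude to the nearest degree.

≈ 19°N, 6°E

Convert each endpoint to a unit vector on the sphere (x = cos φ cos λ, y = cos φ sin λ, z = sin φ).
The central angle between the endpoints is δ = arccos(p₁·p₂) ≈ 0.400 rad (22.9°). The total great-circle distance is δ·R ≈ 0.400 × 3959 ≈ 1582 mi, so the target fraction is f = 1000/1582 ≈ 0.632.
Interpolate at f ≈ 0.632 with slerp weights a = sin((1−f)δ)/sin δ ≈ 0.377, b = sin(fδ)/sin δ ≈ 0.642.
p = a·p₁ + b·p₂ ≈ (0.938, 0.106, 0.331); φ = arcsin(p_z) ≈ 19.35°, λ = atan2(p_y, p_x) ≈ 6.45°.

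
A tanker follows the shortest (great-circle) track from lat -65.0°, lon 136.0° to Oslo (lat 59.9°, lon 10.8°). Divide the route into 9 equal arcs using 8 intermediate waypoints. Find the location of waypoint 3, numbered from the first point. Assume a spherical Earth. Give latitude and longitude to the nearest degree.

≈ lat -29°, lon 76°

The haversine formula gives a central angle δ ≈ 2.705 rad (155.0°) between the endpoints.
Interpolate at f = 3/9 with slerp weights a = sin((1−f)δ)/sin δ ≈ 2.302, b = sin(fδ)/sin δ ≈ 1.856.
p = a·p₁ + b·p₂ ≈ (0.214, 0.850, -0.481); φ = arcsin(p_z) ≈ -28.74°, λ = atan2(p_y, p_x) ≈ 75.85°.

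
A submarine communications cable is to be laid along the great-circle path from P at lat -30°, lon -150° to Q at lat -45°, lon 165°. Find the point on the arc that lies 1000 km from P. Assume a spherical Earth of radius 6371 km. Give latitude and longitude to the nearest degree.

Write both endpoints as unit vectors p₁, p₂ with components (cos φ cos λ, cos φ sin λ, sin φ).
The central angle between the endpoints is δ = arccos(p₁·p₂) ≈ 0.666 rad (38.1°). The total great-circle distance is δ·R ≈ 0.666 × 6371 ≈ 4240 km, so the target fraction is f = 1000/4240 ≈ 0.236.
Interpolate at f ≈ 0.236 with slerp weights a = sin((1−f)δ)/sin δ ≈ 0.789, b = sin(fδ)/sin δ ≈ 0.253.
p = a·p₁ + b·p₂ ≈ (-0.764, -0.295, -0.573); φ = arcsin(p_z) ≈ -34.98°, λ = atan2(p_y, p_x) ≈ -158.89°.

≈ lat -35°, lon -159°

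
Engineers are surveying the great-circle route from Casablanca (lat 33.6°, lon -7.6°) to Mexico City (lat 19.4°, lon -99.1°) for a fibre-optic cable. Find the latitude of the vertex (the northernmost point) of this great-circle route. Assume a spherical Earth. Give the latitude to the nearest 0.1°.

≈ 37.2°

The great circle lies in the plane with unit normal n̂ = (p₁ × p₂)/|p₁ × p₂|.
Here n̂_z ≈ -0.796; the vertex latitude is φ_max = arccos|n̂_z| ≈ 37.2°.
Check via Clairaut: cos φ_max = |cos φ₁| · sin C = cos(33.6°)·sin(72.9°) ≈ 0.796, again giving ≈ 37.2°.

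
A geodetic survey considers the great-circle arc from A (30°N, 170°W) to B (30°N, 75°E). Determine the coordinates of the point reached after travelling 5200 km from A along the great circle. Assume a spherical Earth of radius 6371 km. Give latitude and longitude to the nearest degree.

≈ (47°N, 133°E)

Write both endpoints as unit vectors p₁, p₂ with components (cos φ cos λ, cos φ sin λ, sin φ).
The central angle between the endpoints is δ = arccos(p₁·p₂) ≈ 1.638 rad (93.8°). The total great-circle distance is δ·R ≈ 1.638 × 6371 ≈ 10434 km, so the target fraction is f = 5200/10434 ≈ 0.498.
Interpolate at f ≈ 0.498 with slerp weights a = sin((1−f)δ)/sin δ ≈ 0.734, b = sin(fδ)/sin δ ≈ 0.730.
p = a·p₁ + b·p₂ ≈ (-0.462, 0.500, 0.732); φ = arcsin(p_z) ≈ 47.06°, λ = atan2(p_y, p_x) ≈ 132.73°.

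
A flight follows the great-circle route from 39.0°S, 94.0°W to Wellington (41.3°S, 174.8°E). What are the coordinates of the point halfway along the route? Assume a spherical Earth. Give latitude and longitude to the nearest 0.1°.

≈ 50.3°S, 138.6°W

Convert each endpoint to a unit vector on the sphere (x = cos φ cos λ, y = cos φ sin λ, z = sin φ).
The central angle between the endpoints is δ = arccos(p₁·p₂) ≈ 1.156 rad (66.2°).
Interpolate at f = 1/2 with slerp weights a = sin((1−f)δ)/sin δ ≈ 0.597, b = sin(fδ)/sin δ ≈ 0.597.
p = a·p₁ + b·p₂ ≈ (-0.479, -0.422, -0.770); φ = arcsin(p_z) ≈ -50.32°, λ = atan2(p_y, p_x) ≈ -138.61°.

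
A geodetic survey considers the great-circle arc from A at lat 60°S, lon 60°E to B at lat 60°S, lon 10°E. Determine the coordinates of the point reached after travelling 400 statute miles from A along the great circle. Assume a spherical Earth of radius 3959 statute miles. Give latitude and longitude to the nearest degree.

From cos δ = sin φ₁ sin φ₂ + cos φ₁ cos φ₂ cos Δλ, the central angle is δ ≈ 0.426 rad (24.4°). The total great-circle distance is δ·R ≈ 0.426 × 3959 ≈ 1686 mi, so the target fraction is f = 400/1686 ≈ 0.237.
Interpolate at f ≈ 0.237 with slerp weights a = sin((1−f)δ)/sin δ ≈ 0.773, b = sin(fδ)/sin δ ≈ 0.244.
p = a·p₁ + b·p₂ ≈ (0.313, 0.356, -0.880); φ = arcsin(p_z) ≈ -61.70°, λ = atan2(p_y, p_x) ≈ 48.62°.

≈ lat 62°S, lon 49°E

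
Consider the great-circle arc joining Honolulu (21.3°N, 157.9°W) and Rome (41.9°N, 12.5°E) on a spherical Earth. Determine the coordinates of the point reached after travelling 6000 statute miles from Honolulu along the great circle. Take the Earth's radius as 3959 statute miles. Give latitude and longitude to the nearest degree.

Convert each endpoint to a unit vector on the sphere (x = cos φ cos λ, y = cos φ sin λ, z = sin φ).
The central angle between the endpoints is δ = arccos(p₁·p₂) ≈ 2.028 rad (116.2°). The total great-circle distance is δ·R ≈ 2.028 × 3959 ≈ 8028 mi, so the target fraction is f = 6000/8028 ≈ 0.747.
Interpolate at f ≈ 0.747 with slerp weights a = sin((1−f)δ)/sin δ ≈ 0.546, b = sin(fδ)/sin δ ≈ 1.113.
p = a·p₁ + b·p₂ ≈ (0.337, -0.012, 0.941); φ = arcsin(p_z) ≈ 70.29°, λ = atan2(p_y, p_x) ≈ -2.07°.

≈ (70°N, 2°W)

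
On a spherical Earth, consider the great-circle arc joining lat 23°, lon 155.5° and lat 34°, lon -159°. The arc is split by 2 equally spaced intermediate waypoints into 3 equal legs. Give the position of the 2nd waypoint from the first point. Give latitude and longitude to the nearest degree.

≈ lat 32°, lon -175°

Write both endpoints as unit vectors p₁, p₂ with components (cos φ cos λ, cos φ sin λ, sin φ).
The central angle between the endpoints is δ = arccos(p₁·p₂) ≈ 0.718 rad (41.1°).
Interpolate at f = 2/3 with slerp weights a = sin((1−f)δ)/sin δ ≈ 0.360, b = sin(fδ)/sin δ ≈ 0.700.
p = a·p₁ + b·p₂ ≈ (-0.844, -0.070, 0.532); φ = arcsin(p_z) ≈ 32.16°, λ = atan2(p_y, p_x) ≈ -175.23°.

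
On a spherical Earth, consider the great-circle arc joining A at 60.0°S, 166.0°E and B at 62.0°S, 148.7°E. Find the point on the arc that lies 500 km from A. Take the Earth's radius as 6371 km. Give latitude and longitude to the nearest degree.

≈ 61°S, 157°E

Convert each endpoint to a unit vector on the sphere (x = cos φ cos λ, y = cos φ sin λ, z = sin φ).
The central angle between the endpoints is δ = arccos(p₁·p₂) ≈ 0.150 rad (8.6°). The total great-circle distance is δ·R ≈ 0.150 × 6371 ≈ 956 km, so the target fraction is f = 500/956 ≈ 0.523.
Interpolate at f ≈ 0.523 with slerp weights a = sin((1−f)δ)/sin δ ≈ 0.478, b = sin(fδ)/sin δ ≈ 0.525.
p = a·p₁ + b·p₂ ≈ (-0.442, 0.186, -0.877); φ = arcsin(p_z) ≈ -61.32°, λ = atan2(p_y, p_x) ≈ 157.22°.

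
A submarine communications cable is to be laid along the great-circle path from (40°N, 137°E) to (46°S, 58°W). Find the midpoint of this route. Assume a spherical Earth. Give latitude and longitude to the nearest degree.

≈ (21°S, 161°W)

Write both endpoints as unit vectors p₁, p₂ with components (cos φ cos λ, cos φ sin λ, sin φ).
The central angle between the endpoints is δ = arccos(p₁·p₂) ≈ 2.924 rad (167.5°).
Interpolate at f = 1/2 with slerp weights a = sin((1−f)δ)/sin δ ≈ 4.602, b = sin(fδ)/sin δ ≈ 4.602.
p = a·p₁ + b·p₂ ≈ (-0.884, -0.307, -0.352); φ = arcsin(p_z) ≈ -20.63°, λ = atan2(p_y, p_x) ≈ -160.87°.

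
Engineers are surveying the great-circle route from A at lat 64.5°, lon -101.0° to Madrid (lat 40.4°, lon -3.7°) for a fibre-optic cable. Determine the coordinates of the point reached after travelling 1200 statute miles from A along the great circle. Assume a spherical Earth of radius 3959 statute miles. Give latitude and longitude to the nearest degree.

≈ lat 67°, lon -59°

Write both endpoints as unit vectors p₁, p₂ with components (cos φ cos λ, cos φ sin λ, sin φ).
The central angle between the endpoints is δ = arccos(p₁·p₂) ≈ 0.996 rad (57.1°). The total great-circle distance is δ·R ≈ 0.996 × 3959 ≈ 3945 mi, so the target fraction is f = 1200/3945 ≈ 0.304.
Interpolate at f ≈ 0.304 with slerp weights a = sin((1−f)δ)/sin δ ≈ 0.761, b = sin(fδ)/sin δ ≈ 0.356.
p = a·p₁ + b·p₂ ≈ (0.208, -0.339, 0.918); φ = arcsin(p_z) ≈ 66.57°, λ = atan2(p_y, p_x) ≈ -58.52°.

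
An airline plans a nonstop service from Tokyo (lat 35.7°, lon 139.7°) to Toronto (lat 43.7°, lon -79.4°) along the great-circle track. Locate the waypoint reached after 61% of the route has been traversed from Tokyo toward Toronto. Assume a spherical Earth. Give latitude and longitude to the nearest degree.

From cos δ = sin φ₁ sin φ₂ + cos φ₁ cos φ₂ cos Δλ, the central angle is δ ≈ 1.623 rad (93.0°).
Interpolate at f = 0.61 with slerp weights a = sin((1−f)δ)/sin δ ≈ 0.592, b = sin(fδ)/sin δ ≈ 0.837.
p = a·p₁ + b·p₂ ≈ (-0.256, -0.284, 0.924); φ = arcsin(p_z) ≈ 67.55°, λ = atan2(p_y, p_x) ≈ -132.00°.

≈ lat 68°, lon -132°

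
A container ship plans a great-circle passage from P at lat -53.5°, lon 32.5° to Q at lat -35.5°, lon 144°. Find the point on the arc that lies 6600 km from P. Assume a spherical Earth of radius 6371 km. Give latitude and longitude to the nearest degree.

≈ lat -46°, lon 132°

Write both endpoints as unit vectors p₁, p₂ with components (cos φ cos λ, cos φ sin λ, sin φ).
The central angle between the endpoints is δ = arccos(p₁·p₂) ≈ 1.277 rad (73.2°). The total great-circle distance is δ·R ≈ 1.277 × 6371 ≈ 8138 km, so the target fraction is f = 6600/8138 ≈ 0.811.
Interpolate at f ≈ 0.811 with slerp weights a = sin((1−f)δ)/sin δ ≈ 0.250, b = sin(fδ)/sin δ ≈ 0.899.
p = a·p₁ + b·p₂ ≈ (-0.467, 0.510, -0.723); φ = arcsin(p_z) ≈ -46.27°, λ = atan2(p_y, p_x) ≈ 132.47°.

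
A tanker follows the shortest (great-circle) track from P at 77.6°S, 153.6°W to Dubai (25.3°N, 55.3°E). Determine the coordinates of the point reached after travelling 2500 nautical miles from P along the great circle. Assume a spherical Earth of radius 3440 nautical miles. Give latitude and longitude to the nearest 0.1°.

≈ 58.2°S, 69.3°E

The haversine formula gives a central angle δ ≈ 2.199 rad (126.0°) between the endpoints. The total great-circle distance is δ·R ≈ 2.199 × 3440 ≈ 7563 nmi, so the target fraction is f = 2500/7563 ≈ 0.331.
Interpolate at f ≈ 0.331 with slerp weights a = sin((1−f)δ)/sin δ ≈ 1.230, b = sin(fδ)/sin δ ≈ 0.821.
p = a·p₁ + b·p₂ ≈ (0.186, 0.493, -0.850); φ = arcsin(p_z) ≈ -58.21°, λ = atan2(p_y, p_x) ≈ 69.32°.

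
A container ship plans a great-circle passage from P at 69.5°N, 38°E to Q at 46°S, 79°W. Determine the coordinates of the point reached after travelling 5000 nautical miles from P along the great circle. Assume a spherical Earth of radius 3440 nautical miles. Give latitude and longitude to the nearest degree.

≈ 8°N, 53°W

From cos δ = sin φ₁ sin φ₂ + cos φ₁ cos φ₂ cos Δλ, the central angle is δ ≈ 2.472 rad (141.6°). The total great-circle distance is δ·R ≈ 2.472 × 3440 ≈ 8505 nmi, so the target fraction is f = 5000/8505 ≈ 0.588.
Interpolate at f ≈ 0.588 with slerp weights a = sin((1−f)δ)/sin δ ≈ 1.372, b = sin(fδ)/sin δ ≈ 1.601.
p = a·p₁ + b·p₂ ≈ (0.591, -0.796, 0.134); φ = arcsin(p_z) ≈ 7.70°, λ = atan2(p_y, p_x) ≈ -53.40°.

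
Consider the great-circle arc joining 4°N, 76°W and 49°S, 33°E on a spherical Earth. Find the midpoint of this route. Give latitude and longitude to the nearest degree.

The haversine formula gives a central angle δ ≈ 1.840 rad (105.4°) between the endpoints.
Interpolate at f = 1/2 with slerp weights a = sin((1−f)δ)/sin δ ≈ 0.825, b = sin(fδ)/sin δ ≈ 0.825.
p = a·p₁ + b·p₂ ≈ (0.653, -0.504, -0.565); φ = arcsin(p_z) ≈ -34.42°, λ = atan2(p_y, p_x) ≈ -37.65°.

≈ 34°S, 38°W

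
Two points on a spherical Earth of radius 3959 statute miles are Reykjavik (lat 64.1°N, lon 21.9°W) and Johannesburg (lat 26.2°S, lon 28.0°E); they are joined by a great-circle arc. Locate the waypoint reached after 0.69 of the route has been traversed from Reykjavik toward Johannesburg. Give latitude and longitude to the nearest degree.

From cos δ = sin φ₁ sin φ₂ + cos φ₁ cos φ₂ cos Δλ, the central angle is δ ≈ 1.716 rad (98.3°).
Interpolate at f = 0.69 with slerp weights a = sin((1−f)δ)/sin δ ≈ 0.513, b = sin(fδ)/sin δ ≈ 0.936.
p = a·p₁ + b·p₂ ≈ (0.949, 0.311, 0.048); φ = arcsin(p_z) ≈ 2.74°, λ = atan2(p_y, p_x) ≈ 18.13°.

≈ lat 3°N, lon 18°E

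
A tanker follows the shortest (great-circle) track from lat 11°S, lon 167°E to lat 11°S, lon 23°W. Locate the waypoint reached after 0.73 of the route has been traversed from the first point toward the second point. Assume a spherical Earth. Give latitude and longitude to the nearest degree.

The haversine formula gives a central angle δ ≈ 2.720 rad (155.9°) between the endpoints.
Interpolate at f = 0.73 with slerp weights a = sin((1−f)δ)/sin δ ≈ 1.639, b = sin(fδ)/sin δ ≈ 2.238.
p = a·p₁ + b·p₂ ≈ (0.454, -0.496, -0.740); φ = arcsin(p_z) ≈ -47.70°, λ = atan2(p_y, p_x) ≈ -47.52°.

≈ lat 48°S, lon 48°W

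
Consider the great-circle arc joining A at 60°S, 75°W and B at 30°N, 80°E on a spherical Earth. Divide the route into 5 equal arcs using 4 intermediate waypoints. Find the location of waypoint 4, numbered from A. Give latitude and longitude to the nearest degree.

Write both endpoints as unit vectors p₁, p₂ with components (cos φ cos λ, cos φ sin λ, sin φ).
The central angle between the endpoints is δ = arccos(p₁·p₂) ≈ 2.542 rad (145.6°).
Interpolate at f = 4/5 with slerp weights a = sin((1−f)δ)/sin δ ≈ 0.862, b = sin(fδ)/sin δ ≈ 1.585.
p = a·p₁ + b·p₂ ≈ (0.350, 0.936, 0.046); φ = arcsin(p_z) ≈ 2.63°, λ = atan2(p_y, p_x) ≈ 69.49°.

≈ 3°N, 69°E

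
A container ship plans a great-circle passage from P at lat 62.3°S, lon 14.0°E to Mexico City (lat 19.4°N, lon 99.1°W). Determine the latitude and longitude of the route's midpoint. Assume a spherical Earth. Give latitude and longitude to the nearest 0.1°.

≈ lat 32.4°S, lon 69.8°W

Convert each endpoint to a unit vector on the sphere (x = cos φ cos λ, y = cos φ sin λ, z = sin φ).
The central angle between the endpoints is δ = arccos(p₁·p₂) ≈ 2.056 rad (117.8°).
Interpolate at f = 1/2 with slerp weights a = sin((1−f)δ)/sin δ ≈ 0.968, b = sin(fδ)/sin δ ≈ 0.968.
p = a·p₁ + b·p₂ ≈ (0.292, -0.792, -0.535); φ = arcsin(p_z) ≈ -32.37°, λ = atan2(p_y, p_x) ≈ -69.77°.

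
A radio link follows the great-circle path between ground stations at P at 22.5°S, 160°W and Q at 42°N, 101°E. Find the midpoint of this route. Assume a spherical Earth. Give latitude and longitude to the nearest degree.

≈ 15°N, 158°E

Convert each endpoint to a unit vector on the sphere (x = cos φ cos λ, y = cos φ sin λ, z = sin φ).
The central angle between the endpoints is δ = arccos(p₁·p₂) ≈ 1.943 rad (111.3°).
Interpolate at f = 1/2 with slerp weights a = sin((1−f)δ)/sin δ ≈ 0.886, b = sin(fδ)/sin δ ≈ 0.886.
p = a·p₁ + b·p₂ ≈ (-0.895, 0.366, 0.254); φ = arcsin(p_z) ≈ 14.71°, λ = atan2(p_y, p_x) ≈ 157.73°.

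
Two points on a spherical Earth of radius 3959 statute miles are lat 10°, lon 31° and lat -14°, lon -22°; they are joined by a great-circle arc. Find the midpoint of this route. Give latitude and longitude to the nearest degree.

≈ lat -2°, lon 5°

The haversine formula gives a central angle δ ≈ 1.009 rad (57.8°) between the endpoints.
Interpolate at f = 1/2 with slerp weights a = sin((1−f)δ)/sin δ ≈ 0.571, b = sin(fδ)/sin δ ≈ 0.571.
p = a·p₁ + b·p₂ ≈ (0.996, 0.082, -0.039); φ = arcsin(p_z) ≈ -2.23°, λ = atan2(p_y, p_x) ≈ 4.71°.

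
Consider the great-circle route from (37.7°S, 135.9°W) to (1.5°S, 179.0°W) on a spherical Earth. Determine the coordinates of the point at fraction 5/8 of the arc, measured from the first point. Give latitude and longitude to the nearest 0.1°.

Convert each endpoint to a unit vector on the sphere (x = cos φ cos λ, y = cos φ sin λ, z = sin φ).
The central angle between the endpoints is δ = arccos(p₁·p₂) ≈ 0.935 rad (53.6°).
Interpolate at f = 5/8 with slerp weights a = sin((1−f)δ)/sin δ ≈ 0.427, b = sin(fδ)/sin δ ≈ 0.686.
p = a·p₁ + b·p₂ ≈ (-0.928, -0.247, -0.279); φ = arcsin(p_z) ≈ -16.20°, λ = atan2(p_y, p_x) ≈ -165.09°.

≈ (16.2°S, 165.1°W)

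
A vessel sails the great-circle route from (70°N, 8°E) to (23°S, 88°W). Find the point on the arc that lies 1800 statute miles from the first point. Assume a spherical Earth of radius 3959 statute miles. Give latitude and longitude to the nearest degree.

≈ (57°N, 45°W)

From cos δ = sin φ₁ sin φ₂ + cos φ₁ cos φ₂ cos Δλ, the central angle is δ ≈ 1.982 rad (113.6°). The total great-circle distance is δ·R ≈ 1.982 × 3959 ≈ 7848 mi, so the target fraction is f = 1800/7848 ≈ 0.229.
Interpolate at f ≈ 0.229 with slerp weights a = sin((1−f)δ)/sin δ ≈ 1.090, b = sin(fδ)/sin δ ≈ 0.479.
p = a·p₁ + b·p₂ ≈ (0.385, -0.389, 0.837); φ = arcsin(p_z) ≈ 56.84°, λ = atan2(p_y, p_x) ≈ -45.32°.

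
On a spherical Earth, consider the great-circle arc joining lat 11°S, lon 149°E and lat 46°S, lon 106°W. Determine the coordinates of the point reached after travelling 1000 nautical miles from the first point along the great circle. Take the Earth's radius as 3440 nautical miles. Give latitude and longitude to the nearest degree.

Write both endpoints as unit vectors p₁, p₂ with components (cos φ cos λ, cos φ sin λ, sin φ).
The central angle between the endpoints is δ = arccos(p₁·p₂) ≈ 1.610 rad (92.2°). The total great-circle distance is δ·R ≈ 1.610 × 3440 ≈ 5539 nmi, so the target fraction is f = 1000/5539 ≈ 0.181.
Interpolate at f ≈ 0.181 with slerp weights a = sin((1−f)δ)/sin δ ≈ 0.969, b = sin(fδ)/sin δ ≈ 0.287.
p = a·p₁ + b·p₂ ≈ (-0.871, 0.299, -0.391); φ = arcsin(p_z) ≈ -23.03°, λ = atan2(p_y, p_x) ≈ 161.07°.

≈ lat 23°S, lon 161°E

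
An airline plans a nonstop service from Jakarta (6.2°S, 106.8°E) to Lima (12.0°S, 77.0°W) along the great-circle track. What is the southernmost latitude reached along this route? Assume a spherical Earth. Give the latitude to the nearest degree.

The great circle lies in the plane with unit normal n̂ = (p₁ × p₂)/|p₁ × p₂|.
Here n̂_z ≈ +0.202; the vertex latitude is φ_max = arccos|n̂_z| ≈ 78.3°.
Check via Clairaut: cos φ_max = |cos φ₁| · sin C = cos(6.2°)·sin(168.3°) ≈ 0.202, again giving ≈ 78.3°.

≈ 78°S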